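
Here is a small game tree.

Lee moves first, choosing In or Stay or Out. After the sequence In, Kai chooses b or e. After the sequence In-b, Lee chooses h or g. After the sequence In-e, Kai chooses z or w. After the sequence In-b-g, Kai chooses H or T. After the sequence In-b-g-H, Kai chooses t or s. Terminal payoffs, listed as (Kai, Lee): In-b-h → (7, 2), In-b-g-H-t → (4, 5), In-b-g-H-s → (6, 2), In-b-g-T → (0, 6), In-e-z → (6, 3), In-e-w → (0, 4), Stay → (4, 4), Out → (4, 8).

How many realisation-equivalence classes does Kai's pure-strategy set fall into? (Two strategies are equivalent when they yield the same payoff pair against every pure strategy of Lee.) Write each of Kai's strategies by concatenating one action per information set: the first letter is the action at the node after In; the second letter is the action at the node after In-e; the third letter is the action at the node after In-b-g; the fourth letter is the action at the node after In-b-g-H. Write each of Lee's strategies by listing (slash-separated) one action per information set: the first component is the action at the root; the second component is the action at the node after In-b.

Kai has 16 pure strategies: bzHt, bzHs, bzTt, bzTs, bwHt, bwHs, bwTt, bwTs, ezHt, ezHs, ezTt, ezTs, ewHt, ewHs, ewTt, ewTs. Columns: In/h, In/g, Stay/h, Stay/g, Out/h, Out/g.
{bzHt, bwHt} → row (7,2) (4,5) (4,4) (4,4) (4,8) (4,8)
{bzHs, bwHs} → row (7,2) (6,2) (4,4) (4,4) (4,8) (4,8)
{bzTt, bzTs, bwTt, bwTs} → row (7,2) (0,6) (4,4) (4,4) (4,8) (4,8)
{ezHt, ezHs, ezTt, ezTs} → row (6,3) (6,3) (4,4) (4,4) (4,8) (4,8)
{ewHt, ewHs, ewTt, ewTs} → row (0,4) (0,4) (4,4) (4,4) (4,8) (4,8)
That's 5 distinct rows out of 16 strategies.

5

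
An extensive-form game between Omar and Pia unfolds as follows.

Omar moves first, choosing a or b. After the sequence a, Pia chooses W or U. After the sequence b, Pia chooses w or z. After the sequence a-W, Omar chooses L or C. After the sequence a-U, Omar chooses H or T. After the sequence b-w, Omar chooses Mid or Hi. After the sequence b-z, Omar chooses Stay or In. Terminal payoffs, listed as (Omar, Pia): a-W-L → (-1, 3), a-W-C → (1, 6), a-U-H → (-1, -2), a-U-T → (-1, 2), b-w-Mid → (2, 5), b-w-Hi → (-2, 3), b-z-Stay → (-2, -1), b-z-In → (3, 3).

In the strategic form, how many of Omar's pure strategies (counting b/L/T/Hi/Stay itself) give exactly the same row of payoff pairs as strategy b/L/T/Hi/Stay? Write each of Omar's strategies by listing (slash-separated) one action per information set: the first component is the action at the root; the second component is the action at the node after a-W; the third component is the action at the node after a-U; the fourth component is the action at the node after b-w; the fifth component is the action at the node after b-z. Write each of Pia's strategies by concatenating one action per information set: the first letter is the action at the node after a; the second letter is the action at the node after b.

4

Row for b/L/T/Hi/Stay (columns Ww, Wz, Uw, Uz): (-2,3) (-2,-1) (-2,3) (-2,-1).
Under b/L/T/Hi/Stay, Omar's choice at the node after a-W and at the node after a-U can never be reached regardless of what Pia does, so varying those choices leaves every outcome unchanged.
Holding the reachable choices fixed and varying the unreachable ones freely already gives 2 × 2 = 4 equivalent strategies.
No other strategy reproduces this row, so those 4 are the full class: b/L/H/Hi/Stay, b/L/T/Hi/Stay, b/C/H/Hi/Stay, b/C/T/Hi/Stay.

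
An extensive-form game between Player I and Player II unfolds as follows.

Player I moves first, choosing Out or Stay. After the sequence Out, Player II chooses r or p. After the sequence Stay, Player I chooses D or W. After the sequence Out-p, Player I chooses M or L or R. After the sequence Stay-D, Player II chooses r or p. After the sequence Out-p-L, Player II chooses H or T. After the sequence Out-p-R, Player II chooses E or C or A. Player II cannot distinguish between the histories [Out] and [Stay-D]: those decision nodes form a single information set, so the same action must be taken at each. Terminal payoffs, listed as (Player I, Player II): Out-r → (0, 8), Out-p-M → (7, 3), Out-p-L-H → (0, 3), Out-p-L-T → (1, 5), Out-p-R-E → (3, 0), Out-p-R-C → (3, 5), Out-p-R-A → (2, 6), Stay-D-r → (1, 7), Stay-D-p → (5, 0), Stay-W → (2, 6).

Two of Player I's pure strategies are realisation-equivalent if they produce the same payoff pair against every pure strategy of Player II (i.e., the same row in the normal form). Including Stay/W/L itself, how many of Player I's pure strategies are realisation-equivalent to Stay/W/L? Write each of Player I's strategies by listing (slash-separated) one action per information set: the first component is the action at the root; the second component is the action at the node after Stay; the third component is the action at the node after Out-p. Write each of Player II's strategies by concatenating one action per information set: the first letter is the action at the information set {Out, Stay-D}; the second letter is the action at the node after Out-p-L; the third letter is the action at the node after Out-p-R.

3

Row for Stay/W/L (columns rHE, rHC, rHA, rTE, rTC, rTA, pHE, pHC, pHA, pTE, pTC, pTA): (2,6) (2,6) (2,6) (2,6) (2,6) (2,6) (2,6) (2,6) (2,6) (2,6) (2,6) (2,6).
Under Stay/W/L, Player I's choice at the node after Out-p can never be reached regardless of what Player II does, so varying those choices leaves every outcome unchanged.
Holding the reachable choices fixed and varying the unreachable one freely already gives 3 equivalent strategies.
No other strategy reproduces this row, so those 3 are the full class: Stay/W/M, Stay/W/L, Stay/W/R.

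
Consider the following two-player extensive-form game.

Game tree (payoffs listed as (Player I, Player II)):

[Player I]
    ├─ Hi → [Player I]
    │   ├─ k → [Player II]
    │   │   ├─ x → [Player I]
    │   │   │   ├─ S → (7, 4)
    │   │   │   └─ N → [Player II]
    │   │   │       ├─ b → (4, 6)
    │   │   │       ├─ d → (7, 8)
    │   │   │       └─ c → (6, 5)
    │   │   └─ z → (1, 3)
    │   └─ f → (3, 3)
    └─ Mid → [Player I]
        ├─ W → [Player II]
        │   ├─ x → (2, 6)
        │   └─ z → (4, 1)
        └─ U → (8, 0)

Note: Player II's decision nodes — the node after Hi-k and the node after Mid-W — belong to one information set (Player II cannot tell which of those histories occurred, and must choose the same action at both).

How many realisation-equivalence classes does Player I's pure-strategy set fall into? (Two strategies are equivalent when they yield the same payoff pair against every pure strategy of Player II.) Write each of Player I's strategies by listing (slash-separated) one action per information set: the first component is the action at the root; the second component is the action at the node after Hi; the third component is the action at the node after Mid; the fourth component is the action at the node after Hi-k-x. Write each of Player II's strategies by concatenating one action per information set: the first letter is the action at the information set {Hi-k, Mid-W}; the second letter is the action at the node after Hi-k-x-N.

Player I has 16 pure strategies: Hi/k/W/S, Hi/k/W/N, Hi/k/U/S, Hi/k/U/N, Hi/f/W/S, Hi/f/W/N, Hi/f/U/S, Hi/f/U/N, Mid/k/W/S, Mid/k/W/N, Mid/k/U/S, Mid/k/U/N, Mid/f/W/S, Mid/f/W/N, Mid/f/U/S, Mid/f/U/N. Columns: xb, xd, xc, zb, zd, zc.
{Hi/k/W/S, Hi/k/U/S} → row (7,4) (7,4) (7,4) (1,3) (1,3) (1,3)
{Hi/k/W/N, Hi/k/U/N} → row (4,6) (7,8) (6,5) (1,3) (1,3) (1,3)
{Hi/f/W/S, Hi/f/W/N, Hi/f/U/S, Hi/f/U/N} → row (3,3) (3,3) (3,3) (3,3) (3,3) (3,3)
{Mid/k/W/S, Mid/k/W/N, Mid/f/W/S, Mid/f/W/N} → row (2,6) (2,6) (2,6) (4,1) (4,1) (4,1)
{Mid/k/U/S, Mid/k/U/N, Mid/f/U/S, Mid/f/U/N} → row (8,0) (8,0) (8,0) (8,0) (8,0) (8,0)
That's 5 distinct rows out of 16 strategies.

5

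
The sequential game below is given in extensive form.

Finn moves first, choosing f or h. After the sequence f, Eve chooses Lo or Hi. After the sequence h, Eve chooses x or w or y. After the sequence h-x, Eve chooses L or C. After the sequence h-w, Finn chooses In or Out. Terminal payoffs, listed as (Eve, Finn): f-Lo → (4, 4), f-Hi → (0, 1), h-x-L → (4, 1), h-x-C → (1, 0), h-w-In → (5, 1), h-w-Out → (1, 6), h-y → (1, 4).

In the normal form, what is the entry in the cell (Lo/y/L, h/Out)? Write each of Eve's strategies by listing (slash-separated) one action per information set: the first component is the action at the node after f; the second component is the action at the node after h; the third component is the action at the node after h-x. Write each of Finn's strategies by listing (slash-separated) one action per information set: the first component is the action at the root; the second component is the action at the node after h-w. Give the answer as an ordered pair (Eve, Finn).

Trace the play path from the root:
  Finn plays h
  Eve plays y at [h]
→ terminal payoff (1, 4).
(Eve's choice at the node after f is never reached on this path, so it doesn't affect the outcome.)

(1, 4)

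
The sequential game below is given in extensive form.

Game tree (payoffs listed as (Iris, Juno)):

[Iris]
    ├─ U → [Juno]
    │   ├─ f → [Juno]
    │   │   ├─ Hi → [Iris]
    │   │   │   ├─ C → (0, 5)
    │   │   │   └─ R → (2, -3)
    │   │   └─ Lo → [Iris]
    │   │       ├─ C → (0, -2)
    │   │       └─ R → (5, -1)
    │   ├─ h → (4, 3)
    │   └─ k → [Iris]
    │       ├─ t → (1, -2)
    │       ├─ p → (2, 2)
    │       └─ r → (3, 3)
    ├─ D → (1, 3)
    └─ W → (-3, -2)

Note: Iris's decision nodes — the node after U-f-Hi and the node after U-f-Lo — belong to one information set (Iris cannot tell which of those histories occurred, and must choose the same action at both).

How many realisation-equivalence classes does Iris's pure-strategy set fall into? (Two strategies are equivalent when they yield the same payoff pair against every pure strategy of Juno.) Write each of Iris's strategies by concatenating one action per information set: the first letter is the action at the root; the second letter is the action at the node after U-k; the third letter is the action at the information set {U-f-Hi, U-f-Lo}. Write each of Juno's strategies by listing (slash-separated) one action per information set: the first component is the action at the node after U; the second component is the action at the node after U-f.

Iris has 18 pure strategies: UtC, UtR, UpC, UpR, UrC, UrR, DtC, DtR, DpC, DpR, DrC, DrR, WtC, WtR, WpC, WpR, WrC, WrR. Columns: f/Hi, f/Lo, h/Hi, h/Lo, k/Hi, k/Lo.
{UtC} → row (0,5) (0,-2) (4,3) (4,3) (1,-2) (1,-2)
{UtR} → row (2,-3) (5,-1) (4,3) (4,3) (1,-2) (1,-2)
{UpC} → row (0,5) (0,-2) (4,3) (4,3) (2,2) (2,2)
{UpR} → row (2,-3) (5,-1) (4,3) (4,3) (2,2) (2,2)
{UrC} → row (0,5) (0,-2) (4,3) (4,3) (3,3) (3,3)
{UrR} → row (2,-3) (5,-1) (4,3) (4,3) (3,3) (3,3)
{DtC, DtR, DpC, DpR, DrC, DrR} → row (1,3) (1,3) (1,3) (1,3) (1,3) (1,3)
{WtC, WtR, WpC, WpR, WrC, WrR} → row (-3,-2) (-3,-2) (-3,-2) (-3,-2) (-3,-2) (-3,-2)
That's 8 distinct rows out of 18 strategies.

8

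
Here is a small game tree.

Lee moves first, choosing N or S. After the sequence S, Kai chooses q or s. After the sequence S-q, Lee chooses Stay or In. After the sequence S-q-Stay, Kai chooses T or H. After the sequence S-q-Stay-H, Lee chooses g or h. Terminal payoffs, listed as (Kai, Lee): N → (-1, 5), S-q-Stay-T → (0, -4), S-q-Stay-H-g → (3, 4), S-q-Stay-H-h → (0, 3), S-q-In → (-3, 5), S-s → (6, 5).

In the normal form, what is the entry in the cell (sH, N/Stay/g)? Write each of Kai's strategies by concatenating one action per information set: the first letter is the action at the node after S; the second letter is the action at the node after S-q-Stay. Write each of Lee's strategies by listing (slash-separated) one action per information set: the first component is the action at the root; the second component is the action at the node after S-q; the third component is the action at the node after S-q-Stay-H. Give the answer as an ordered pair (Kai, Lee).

Trace the play path from the root:
  Lee plays N
→ terminal payoff (-1, 5).
(Kai's choice at the node after S is never reached on this path, so it doesn't affect the outcome.)

(-1, 5)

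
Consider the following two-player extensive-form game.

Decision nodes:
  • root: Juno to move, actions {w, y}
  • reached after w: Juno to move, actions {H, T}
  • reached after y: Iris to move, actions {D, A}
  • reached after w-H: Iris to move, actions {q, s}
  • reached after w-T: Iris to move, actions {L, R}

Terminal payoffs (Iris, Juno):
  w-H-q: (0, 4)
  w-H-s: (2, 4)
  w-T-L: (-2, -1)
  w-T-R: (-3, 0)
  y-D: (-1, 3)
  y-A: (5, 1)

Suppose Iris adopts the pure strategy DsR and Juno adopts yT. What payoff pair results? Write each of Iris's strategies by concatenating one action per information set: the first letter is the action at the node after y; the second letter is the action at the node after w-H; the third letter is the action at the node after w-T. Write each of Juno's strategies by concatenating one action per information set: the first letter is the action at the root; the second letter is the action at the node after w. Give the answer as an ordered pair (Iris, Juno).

Trace the play path from the root:
  Juno plays y
  Iris plays D at [y]
→ terminal payoff (-1, 3).
(Iris's choice at the node after w-H is never reached on this path, so it doesn't affect the outcome.)

(-1, 3)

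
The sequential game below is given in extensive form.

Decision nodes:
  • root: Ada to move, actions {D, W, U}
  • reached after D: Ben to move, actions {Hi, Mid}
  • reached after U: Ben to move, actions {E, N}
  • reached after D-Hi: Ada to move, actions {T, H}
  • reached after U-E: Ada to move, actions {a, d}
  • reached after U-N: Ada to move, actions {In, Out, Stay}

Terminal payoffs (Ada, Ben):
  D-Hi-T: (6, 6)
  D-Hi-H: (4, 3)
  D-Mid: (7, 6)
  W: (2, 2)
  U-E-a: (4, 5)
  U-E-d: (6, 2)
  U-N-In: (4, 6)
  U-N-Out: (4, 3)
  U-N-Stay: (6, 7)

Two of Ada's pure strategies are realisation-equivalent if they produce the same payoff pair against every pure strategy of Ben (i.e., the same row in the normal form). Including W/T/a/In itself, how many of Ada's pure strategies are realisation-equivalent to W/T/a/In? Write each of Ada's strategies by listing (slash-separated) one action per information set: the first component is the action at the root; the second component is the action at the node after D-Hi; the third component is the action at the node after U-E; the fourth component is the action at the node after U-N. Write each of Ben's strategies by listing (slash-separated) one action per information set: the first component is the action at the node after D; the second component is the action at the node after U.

Row for W/T/a/In (columns Hi/E, Hi/N, Mid/E, Mid/N): (2,2) (2,2) (2,2) (2,2).
Under W/T/a/In, Ada's choice at the node after D-Hi and at the node after U-E and at the node after U-N can never be reached regardless of what Ben does, so varying those choices leaves every outcome unchanged.
Holding the reachable choices fixed and varying the unreachable ones freely already gives 2 × 2 × 3 = 12 equivalent strategies.
No other strategy reproduces this row, so those 12 are the full class: W/T/a/In, W/T/a/Out, W/T/a/Stay, W/T/d/In, W/T/d/Out, W/T/d/Stay, W/H/a/In, W/H/a/Out, W/H/a/Stay, W/H/d/In, W/H/d/Out, W/H/d/Stay.

12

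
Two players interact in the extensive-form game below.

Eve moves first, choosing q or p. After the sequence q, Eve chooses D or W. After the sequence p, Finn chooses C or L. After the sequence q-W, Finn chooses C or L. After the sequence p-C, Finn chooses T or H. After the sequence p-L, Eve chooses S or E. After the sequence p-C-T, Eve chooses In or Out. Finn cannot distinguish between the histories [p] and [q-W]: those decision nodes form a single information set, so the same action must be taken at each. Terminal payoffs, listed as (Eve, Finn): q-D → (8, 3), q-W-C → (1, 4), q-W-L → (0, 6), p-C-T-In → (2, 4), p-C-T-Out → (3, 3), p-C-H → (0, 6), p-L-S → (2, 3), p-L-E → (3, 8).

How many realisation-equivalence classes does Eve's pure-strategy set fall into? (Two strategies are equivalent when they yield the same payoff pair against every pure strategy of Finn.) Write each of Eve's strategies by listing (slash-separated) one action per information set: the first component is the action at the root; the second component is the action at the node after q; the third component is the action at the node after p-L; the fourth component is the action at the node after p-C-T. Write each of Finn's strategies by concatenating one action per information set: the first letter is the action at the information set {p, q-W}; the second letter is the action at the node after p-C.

6

Eve has 16 pure strategies: q/D/S/In, q/D/S/Out, q/D/E/In, q/D/E/Out, q/W/S/In, q/W/S/Out, q/W/E/In, q/W/E/Out, p/D/S/In, p/D/S/Out, p/D/E/In, p/D/E/Out, p/W/S/In, p/W/S/Out, p/W/E/In, p/W/E/Out. Columns: CT, CH, LT, LH.
{q/D/S/In, q/D/S/Out, q/D/E/In, q/D/E/Out} → row (8,3) (8,3) (8,3) (8,3)
{q/W/S/In, q/W/S/Out, q/W/E/In, q/W/E/Out} → row (1,4) (1,4) (0,6) (0,6)
{p/D/S/In, p/W/S/In} → row (2,4) (0,6) (2,3) (2,3)
{p/D/S/Out, p/W/S/Out} → row (3,3) (0,6) (2,3) (2,3)
{p/D/E/In, p/W/E/In} → row (2,4) (0,6) (3,8) (3,8)
{p/D/E/Out, p/W/E/Out} → row (3,3) (0,6) (3,8) (3,8)
That's 6 distinct rows out of 16 strategies.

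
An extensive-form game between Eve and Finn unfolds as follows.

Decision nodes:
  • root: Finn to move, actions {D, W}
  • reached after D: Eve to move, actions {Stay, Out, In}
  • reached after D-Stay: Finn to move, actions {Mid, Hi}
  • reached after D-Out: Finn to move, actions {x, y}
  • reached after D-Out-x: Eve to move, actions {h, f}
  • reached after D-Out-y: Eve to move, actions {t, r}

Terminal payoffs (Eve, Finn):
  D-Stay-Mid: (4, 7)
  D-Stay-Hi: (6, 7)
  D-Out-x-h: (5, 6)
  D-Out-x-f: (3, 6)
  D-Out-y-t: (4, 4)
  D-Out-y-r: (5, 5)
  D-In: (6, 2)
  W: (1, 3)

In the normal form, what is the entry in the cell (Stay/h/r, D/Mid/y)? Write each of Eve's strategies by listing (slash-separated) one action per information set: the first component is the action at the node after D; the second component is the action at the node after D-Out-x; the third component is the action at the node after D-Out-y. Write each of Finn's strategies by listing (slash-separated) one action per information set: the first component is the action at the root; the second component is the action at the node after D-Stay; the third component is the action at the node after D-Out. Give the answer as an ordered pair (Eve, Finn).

(4, 7)

Trace the play path from the root:
  Finn plays D
  Eve plays Stay at [D]
  Finn plays Mid at [D-Stay]
→ terminal payoff (4, 7).
(Eve's choice at the node after D-Out-x is never reached on this path, so it doesn't affect the outcome.)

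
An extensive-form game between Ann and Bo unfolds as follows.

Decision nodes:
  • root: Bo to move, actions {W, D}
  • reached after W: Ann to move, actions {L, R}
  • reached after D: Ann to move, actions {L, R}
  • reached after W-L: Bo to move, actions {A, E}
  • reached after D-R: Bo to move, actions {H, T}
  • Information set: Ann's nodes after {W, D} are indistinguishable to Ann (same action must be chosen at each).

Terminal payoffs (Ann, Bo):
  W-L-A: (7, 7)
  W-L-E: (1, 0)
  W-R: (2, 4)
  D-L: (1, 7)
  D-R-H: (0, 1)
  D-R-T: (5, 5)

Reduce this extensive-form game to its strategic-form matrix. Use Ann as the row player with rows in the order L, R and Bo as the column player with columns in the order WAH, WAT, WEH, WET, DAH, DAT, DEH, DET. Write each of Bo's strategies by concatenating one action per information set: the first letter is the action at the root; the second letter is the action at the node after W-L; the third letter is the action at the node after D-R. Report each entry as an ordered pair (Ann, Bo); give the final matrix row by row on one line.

L: (7,7) (7,7) (1,0) (1,0) (1,7) (1,7) (1,7) (1,7) | R: (2,4) (2,4) (2,4) (2,4) (0,1) (5,5) (0,1) (5,5)

Row L: WAH→(7,7), WAT→(7,7), WEH→(1,0), WET→(1,0), DAH→(1,7), DAT→(1,7), DEH→(1,7), DET→(1,7)
Row R: WAH→(2,4), WAT→(2,4), WEH→(2,4), WET→(2,4), DAH→(0,1), DAT→(5,5), DEH→(0,1), DET→(5,5)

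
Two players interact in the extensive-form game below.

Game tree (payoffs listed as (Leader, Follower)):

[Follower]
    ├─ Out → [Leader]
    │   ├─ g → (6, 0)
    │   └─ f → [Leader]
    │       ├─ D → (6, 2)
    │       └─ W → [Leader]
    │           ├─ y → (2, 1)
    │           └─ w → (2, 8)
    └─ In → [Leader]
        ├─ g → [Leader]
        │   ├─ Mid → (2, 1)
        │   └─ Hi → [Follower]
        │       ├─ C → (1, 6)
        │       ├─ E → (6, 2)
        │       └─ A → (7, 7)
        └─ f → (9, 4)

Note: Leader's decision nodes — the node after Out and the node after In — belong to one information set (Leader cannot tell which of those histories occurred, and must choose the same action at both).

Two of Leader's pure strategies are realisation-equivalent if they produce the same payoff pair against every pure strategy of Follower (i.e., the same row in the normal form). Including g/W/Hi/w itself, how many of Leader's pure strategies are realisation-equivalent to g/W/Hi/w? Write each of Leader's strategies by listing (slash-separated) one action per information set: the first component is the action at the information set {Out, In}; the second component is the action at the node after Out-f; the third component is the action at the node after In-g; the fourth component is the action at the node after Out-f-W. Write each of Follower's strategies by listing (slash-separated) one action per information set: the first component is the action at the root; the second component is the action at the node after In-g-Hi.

Row for g/W/Hi/w (columns Out/C, Out/E, Out/A, In/C, In/E, In/A): (6,0) (6,0) (6,0) (1,6) (6,2) (7,7).
Under g/W/Hi/w, Leader's choice at the node after Out-f and at the node after Out-f-W can never be reached regardless of what Follower does, so varying those choices leaves every outcome unchanged.
Holding the reachable choices fixed and varying the unreachable ones freely already gives 2 × 2 = 4 equivalent strategies.
No other strategy reproduces this row, so those 4 are the full class: g/D/Hi/y, g/D/Hi/w, g/W/Hi/y, g/W/Hi/w.

4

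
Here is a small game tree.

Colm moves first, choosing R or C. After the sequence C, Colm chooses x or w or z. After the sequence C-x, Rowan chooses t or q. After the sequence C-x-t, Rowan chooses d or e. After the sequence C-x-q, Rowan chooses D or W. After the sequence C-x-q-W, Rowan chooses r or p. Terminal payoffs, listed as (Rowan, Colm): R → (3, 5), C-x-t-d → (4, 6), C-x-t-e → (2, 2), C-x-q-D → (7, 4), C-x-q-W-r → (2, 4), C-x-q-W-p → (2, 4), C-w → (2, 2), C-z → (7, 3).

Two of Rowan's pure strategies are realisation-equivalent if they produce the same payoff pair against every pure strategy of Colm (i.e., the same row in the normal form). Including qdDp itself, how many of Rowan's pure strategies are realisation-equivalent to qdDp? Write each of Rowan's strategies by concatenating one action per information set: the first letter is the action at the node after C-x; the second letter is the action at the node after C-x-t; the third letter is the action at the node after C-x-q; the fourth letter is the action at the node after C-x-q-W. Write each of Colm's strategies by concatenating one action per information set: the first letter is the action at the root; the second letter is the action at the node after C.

4

Row for qdDp (columns Rx, Rw, Rz, Cx, Cw, Cz): (3,5) (3,5) (3,5) (7,4) (2,2) (7,3).
Under qdDp, Rowan's choice at the node after C-x-t and at the node after C-x-q-W can never be reached regardless of what Colm does, so varying those choices leaves every outcome unchanged.
Holding the reachable choices fixed and varying the unreachable ones freely already gives 2 × 2 = 4 equivalent strategies.
No other strategy reproduces this row, so those 4 are the full class: qdDr, qdDp, qeDr, qeDp.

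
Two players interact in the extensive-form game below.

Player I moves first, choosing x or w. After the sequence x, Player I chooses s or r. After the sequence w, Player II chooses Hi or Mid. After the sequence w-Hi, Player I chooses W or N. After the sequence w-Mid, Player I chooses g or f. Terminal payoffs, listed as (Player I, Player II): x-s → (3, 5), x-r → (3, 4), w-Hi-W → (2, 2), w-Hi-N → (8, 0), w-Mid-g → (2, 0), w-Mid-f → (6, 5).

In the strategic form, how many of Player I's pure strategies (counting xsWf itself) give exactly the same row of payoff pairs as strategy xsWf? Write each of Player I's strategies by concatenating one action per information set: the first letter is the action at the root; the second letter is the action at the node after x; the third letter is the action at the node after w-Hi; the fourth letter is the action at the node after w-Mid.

Row for xsWf (columns Hi, Mid): (3,5) (3,5).
Under xsWf, Player I's choice at the node after w-Hi and at the node after w-Mid can never be reached regardless of what Player II does, so varying those choices leaves every outcome unchanged.
Holding the reachable choices fixed and varying the unreachable ones freely already gives 2 × 2 = 4 equivalent strategies.
No other strategy reproduces this row, so those 4 are the full class: xsWg, xsWf, xsNg, xsNf.

4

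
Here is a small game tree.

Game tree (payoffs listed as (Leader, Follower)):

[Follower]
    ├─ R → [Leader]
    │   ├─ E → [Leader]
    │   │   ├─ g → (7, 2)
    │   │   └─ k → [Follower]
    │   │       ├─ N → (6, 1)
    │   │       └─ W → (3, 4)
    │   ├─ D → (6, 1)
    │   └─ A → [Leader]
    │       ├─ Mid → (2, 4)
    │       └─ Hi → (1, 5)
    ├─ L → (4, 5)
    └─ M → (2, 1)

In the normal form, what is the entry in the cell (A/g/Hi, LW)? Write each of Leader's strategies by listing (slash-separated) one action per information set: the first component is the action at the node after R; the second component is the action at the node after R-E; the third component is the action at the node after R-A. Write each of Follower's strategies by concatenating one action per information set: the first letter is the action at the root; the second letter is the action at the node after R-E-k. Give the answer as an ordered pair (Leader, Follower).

Trace the play path from the root:
  Follower plays L
→ terminal payoff (4, 5).
(Leader's choice at the node after R is never reached on this path, so it doesn't affect the outcome.)

(4, 5)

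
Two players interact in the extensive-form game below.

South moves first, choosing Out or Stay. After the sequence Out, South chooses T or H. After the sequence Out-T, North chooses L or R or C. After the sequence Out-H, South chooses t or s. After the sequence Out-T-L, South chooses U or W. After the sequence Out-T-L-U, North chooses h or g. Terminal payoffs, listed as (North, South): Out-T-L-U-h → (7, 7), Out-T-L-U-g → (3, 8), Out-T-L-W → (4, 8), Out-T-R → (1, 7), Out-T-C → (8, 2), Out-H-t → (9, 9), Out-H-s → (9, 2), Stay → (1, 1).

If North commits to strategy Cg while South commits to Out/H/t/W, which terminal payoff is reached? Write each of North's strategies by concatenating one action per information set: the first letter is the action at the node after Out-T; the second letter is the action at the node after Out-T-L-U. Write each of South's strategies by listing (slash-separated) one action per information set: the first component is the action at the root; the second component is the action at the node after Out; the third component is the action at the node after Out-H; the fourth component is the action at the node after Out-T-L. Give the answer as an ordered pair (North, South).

Trace the play path from the root:
  South plays Out
  South plays H at [Out]
  South plays t at [Out-H]
→ terminal payoff (9, 9).
(North's choice at the node after Out-T is never reached on this path, so it doesn't affect the outcome.)

(9, 9)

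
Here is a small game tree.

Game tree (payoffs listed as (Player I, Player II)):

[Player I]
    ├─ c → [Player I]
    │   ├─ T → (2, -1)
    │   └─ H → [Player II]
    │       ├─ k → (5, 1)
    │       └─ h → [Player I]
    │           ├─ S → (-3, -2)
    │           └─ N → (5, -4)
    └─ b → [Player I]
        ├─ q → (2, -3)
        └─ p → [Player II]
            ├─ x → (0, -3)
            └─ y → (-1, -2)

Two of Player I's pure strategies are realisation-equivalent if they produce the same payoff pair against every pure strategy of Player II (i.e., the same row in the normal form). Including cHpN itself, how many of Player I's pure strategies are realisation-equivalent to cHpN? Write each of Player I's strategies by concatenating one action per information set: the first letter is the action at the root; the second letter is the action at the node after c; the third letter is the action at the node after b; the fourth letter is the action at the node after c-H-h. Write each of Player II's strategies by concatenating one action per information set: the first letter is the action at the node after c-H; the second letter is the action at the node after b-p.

2

Row for cHpN (columns kx, ky, hx, hy): (5,1) (5,1) (5,-4) (5,-4).
Under cHpN, Player I's choice at the node after b can never be reached regardless of what Player II does, so varying those choices leaves every outcome unchanged.
Holding the reachable choices fixed and varying the unreachable one freely already gives 2 equivalent strategies.
No other strategy reproduces this row, so those 2 are the full class: cHqN, cHpN.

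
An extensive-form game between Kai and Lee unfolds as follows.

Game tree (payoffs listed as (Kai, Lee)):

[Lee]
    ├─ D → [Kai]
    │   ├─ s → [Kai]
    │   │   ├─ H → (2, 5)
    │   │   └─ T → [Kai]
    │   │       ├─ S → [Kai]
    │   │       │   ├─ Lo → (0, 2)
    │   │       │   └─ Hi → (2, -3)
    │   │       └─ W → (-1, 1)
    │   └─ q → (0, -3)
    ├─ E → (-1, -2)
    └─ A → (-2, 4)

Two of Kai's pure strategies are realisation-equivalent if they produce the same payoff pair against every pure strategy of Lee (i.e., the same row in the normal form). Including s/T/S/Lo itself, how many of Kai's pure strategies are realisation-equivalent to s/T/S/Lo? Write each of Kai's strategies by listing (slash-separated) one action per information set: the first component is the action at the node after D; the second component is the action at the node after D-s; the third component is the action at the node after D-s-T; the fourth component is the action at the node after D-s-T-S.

Row for s/T/S/Lo (columns D, E, A): (0,2) (-1,-2) (-2,4).
Every one of Kai's information sets is on the play path for some reply by Lee when Kai follows s/T/S/Lo.
Changing the action at any of them therefore changes at least one column, so only s/T/S/Lo itself gives this row.

1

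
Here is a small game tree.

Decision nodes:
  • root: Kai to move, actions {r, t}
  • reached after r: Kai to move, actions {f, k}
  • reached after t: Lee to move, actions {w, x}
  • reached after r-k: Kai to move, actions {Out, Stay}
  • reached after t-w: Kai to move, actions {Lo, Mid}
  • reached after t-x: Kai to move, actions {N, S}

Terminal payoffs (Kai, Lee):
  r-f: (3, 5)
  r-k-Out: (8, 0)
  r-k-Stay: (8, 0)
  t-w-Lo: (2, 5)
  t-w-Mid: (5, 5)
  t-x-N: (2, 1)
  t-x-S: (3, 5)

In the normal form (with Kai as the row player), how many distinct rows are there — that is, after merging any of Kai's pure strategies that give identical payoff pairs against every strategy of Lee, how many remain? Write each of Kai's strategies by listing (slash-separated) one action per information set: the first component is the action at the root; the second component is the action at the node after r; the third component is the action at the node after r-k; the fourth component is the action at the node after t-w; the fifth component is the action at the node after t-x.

Kai has 32 pure strategies: r/f/Out/Lo/N, r/f/Out/Lo/S, r/f/Out/Mid/N, r/f/Out/Mid/S, r/f/Stay/Lo/N, r/f/Stay/Lo/S, r/f/Stay/Mid/N, r/f/Stay/Mid/S, r/k/Out/Lo/N, r/k/Out/Lo/S, r/k/Out/Mid/N, r/k/Out/Mid/S, r/k/Stay/Lo/N, r/k/Stay/Lo/S, r/k/Stay/Mid/N, r/k/Stay/Mid/S, t/f/Out/Lo/N, t/f/Out/Lo/S, t/f/Out/Mid/N, t/f/Out/Mid/S, t/f/Stay/Lo/N, t/f/Stay/Lo/S, t/f/Stay/Mid/N, t/f/Stay/Mid/S, t/k/Out/Lo/N, t/k/Out/Lo/S, t/k/Out/Mid/N, t/k/Out/Mid/S, t/k/Stay/Lo/N, t/k/Stay/Lo/S, t/k/Stay/Mid/N, t/k/Stay/Mid/S. Columns: w, x.
{r/f/Out/Lo/N, r/f/Out/Lo/S, r/f/Out/Mid/N, r/f/Out/Mid/S, r/f/Stay/Lo/N, r/f/Stay/Lo/S, r/f/Stay/Mid/N, r/f/Stay/Mid/S} → row (3,5) (3,5)
{r/k/Out/Lo/N, r/k/Out/Lo/S, r/k/Out/Mid/N, r/k/Out/Mid/S, r/k/Stay/Lo/N, r/k/Stay/Lo/S, r/k/Stay/Mid/N, r/k/Stay/Mid/S} → row (8,0) (8,0)
{t/f/Out/Lo/N, t/f/Stay/Lo/N, t/k/Out/Lo/N, t/k/Stay/Lo/N} → row (2,5) (2,1)
{t/f/Out/Lo/S, t/f/Stay/Lo/S, t/k/Out/Lo/S, t/k/Stay/Lo/S} → row (2,5) (3,5)
{t/f/Out/Mid/N, t/f/Stay/Mid/N, t/k/Out/Mid/N, t/k/Stay/Mid/N} → row (5,5) (2,1)
{t/f/Out/Mid/S, t/f/Stay/Mid/S, t/k/Out/Mid/S, t/k/Stay/Mid/S} → row (5,5) (3,5)
That's 6 distinct rows out of 32 strategies.

6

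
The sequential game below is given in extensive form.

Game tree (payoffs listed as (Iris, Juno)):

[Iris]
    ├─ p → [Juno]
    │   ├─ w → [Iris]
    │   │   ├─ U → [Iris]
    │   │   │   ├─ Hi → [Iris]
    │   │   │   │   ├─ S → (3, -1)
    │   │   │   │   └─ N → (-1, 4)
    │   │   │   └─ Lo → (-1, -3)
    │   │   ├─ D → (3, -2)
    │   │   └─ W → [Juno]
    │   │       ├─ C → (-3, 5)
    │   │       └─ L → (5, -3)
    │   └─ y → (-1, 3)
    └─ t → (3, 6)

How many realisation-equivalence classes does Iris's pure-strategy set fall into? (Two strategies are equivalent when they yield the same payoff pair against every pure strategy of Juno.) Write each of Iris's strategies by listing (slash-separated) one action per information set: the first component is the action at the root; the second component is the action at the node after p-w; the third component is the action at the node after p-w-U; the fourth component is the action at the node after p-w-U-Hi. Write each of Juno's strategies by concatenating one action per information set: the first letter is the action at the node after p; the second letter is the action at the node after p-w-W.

6

Iris has 24 pure strategies: p/U/Hi/S, p/U/Hi/N, p/U/Lo/S, p/U/Lo/N, p/D/Hi/S, p/D/Hi/N, p/D/Lo/S, p/D/Lo/N, p/W/Hi/S, p/W/Hi/N, p/W/Lo/S, p/W/Lo/N, t/U/Hi/S, t/U/Hi/N, t/U/Lo/S, t/U/Lo/N, t/D/Hi/S, t/D/Hi/N, t/D/Lo/S, t/D/Lo/N, t/W/Hi/S, t/W/Hi/N, t/W/Lo/S, t/W/Lo/N. Columns: wC, wL, yC, yL.
{p/U/Hi/S} → row (3,-1) (3,-1) (-1,3) (-1,3)
{p/U/Hi/N} → row (-1,4) (-1,4) (-1,3) (-1,3)
{p/U/Lo/S, p/U/Lo/N} → row (-1,-3) (-1,-3) (-1,3) (-1,3)
{p/D/Hi/S, p/D/Hi/N, p/D/Lo/S, p/D/Lo/N} → row (3,-2) (3,-2) (-1,3) (-1,3)
{p/W/Hi/S, p/W/Hi/N, p/W/Lo/S, p/W/Lo/N} → row (-3,5) (5,-3) (-1,3) (-1,3)
{t/U/Hi/S, t/U/Hi/N, t/U/Lo/S, t/U/Lo/N, t/D/Hi/S, t/D/Hi/N, t/D/Lo/S, t/D/Lo/N, t/W/Hi/S, t/W/Hi/N, t/W/Lo/S, t/W/Lo/N} → row (3,6) (3,6) (3,6) (3,6)
That's 6 distinct rows out of 24 strategies.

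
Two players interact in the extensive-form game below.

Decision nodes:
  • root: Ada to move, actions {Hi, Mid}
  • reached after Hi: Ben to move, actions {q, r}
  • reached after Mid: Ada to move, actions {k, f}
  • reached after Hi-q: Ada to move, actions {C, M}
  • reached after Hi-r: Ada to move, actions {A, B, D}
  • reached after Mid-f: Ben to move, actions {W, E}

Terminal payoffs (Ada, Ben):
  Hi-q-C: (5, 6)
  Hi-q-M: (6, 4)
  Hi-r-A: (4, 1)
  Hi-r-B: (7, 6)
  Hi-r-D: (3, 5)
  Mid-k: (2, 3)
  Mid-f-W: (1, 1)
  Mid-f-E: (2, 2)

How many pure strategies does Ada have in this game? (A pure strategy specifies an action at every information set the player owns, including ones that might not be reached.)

Ada owns the root with actions {Hi, Mid} — two choices.
Ada owns the node after Mid with actions {k, f} — two choices.
Ada owns the node after Hi-q with actions {C, M} — two choices.
Ada owns the node after Hi-r with actions {A, B, D} — three choices.
A pure strategy fixes one action at each information set independently, so the count is the product 2 × 2 × 2 × 3 = 24.
(For reference, Ben has 4 pure strategies, giving a 24×4 normal-form matrix.)

24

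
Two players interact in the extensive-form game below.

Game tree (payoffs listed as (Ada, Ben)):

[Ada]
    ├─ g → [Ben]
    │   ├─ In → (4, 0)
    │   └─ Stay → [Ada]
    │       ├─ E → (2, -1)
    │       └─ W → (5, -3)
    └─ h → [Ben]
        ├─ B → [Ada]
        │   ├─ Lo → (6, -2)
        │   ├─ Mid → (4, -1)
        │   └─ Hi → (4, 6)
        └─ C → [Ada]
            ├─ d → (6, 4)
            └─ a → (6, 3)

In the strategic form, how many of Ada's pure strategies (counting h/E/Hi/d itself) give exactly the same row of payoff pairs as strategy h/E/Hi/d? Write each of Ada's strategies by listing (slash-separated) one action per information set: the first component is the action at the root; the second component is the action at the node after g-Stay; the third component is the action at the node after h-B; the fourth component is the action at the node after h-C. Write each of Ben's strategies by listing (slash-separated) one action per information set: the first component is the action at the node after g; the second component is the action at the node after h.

Row for h/E/Hi/d (columns In/B, In/C, Stay/B, Stay/C): (4,6) (6,4) (4,6) (6,4).
Under h/E/Hi/d, Ada's choice at the node after g-Stay can never be reached regardless of what Ben does, so varying those choices leaves every outcome unchanged.
Holding the reachable choices fixed and varying the unreachable one freely already gives 2 equivalent strategies.
No other strategy reproduces this row, so those 2 are the full class: h/E/Hi/d, h/W/Hi/d.

2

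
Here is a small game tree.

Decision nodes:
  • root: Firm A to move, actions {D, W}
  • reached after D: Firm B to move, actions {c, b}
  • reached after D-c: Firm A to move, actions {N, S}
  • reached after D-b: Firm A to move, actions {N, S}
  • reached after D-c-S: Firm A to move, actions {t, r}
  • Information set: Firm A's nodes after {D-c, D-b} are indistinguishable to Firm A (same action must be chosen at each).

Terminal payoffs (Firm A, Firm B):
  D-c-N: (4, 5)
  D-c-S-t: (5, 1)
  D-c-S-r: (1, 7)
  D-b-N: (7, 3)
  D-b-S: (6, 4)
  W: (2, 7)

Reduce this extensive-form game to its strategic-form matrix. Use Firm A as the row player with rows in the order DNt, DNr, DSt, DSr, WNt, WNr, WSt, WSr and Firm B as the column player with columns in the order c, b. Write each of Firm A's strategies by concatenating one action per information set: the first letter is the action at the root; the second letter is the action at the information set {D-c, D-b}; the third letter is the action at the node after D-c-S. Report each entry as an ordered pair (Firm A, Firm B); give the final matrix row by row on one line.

DNt: (4,5) (7,3) | DNr: (4,5) (7,3) | DSt: (5,1) (6,4) | DSr: (1,7) (6,4) | WNt: (2,7) (2,7) | WNr: (2,7) (2,7) | WSt: (2,7) (2,7) | WSr: (2,7) (2,7)

Row DNt: c→(4,5), b→(7,3)
Row DNr: c→(4,5), b→(7,3)
Row DSt: c→(5,1), b→(6,4)
Row DSr: c→(1,7), b→(6,4)
Row WNt: c→(2,7), b→(2,7)
Row WNr: c→(2,7), b→(2,7)
Row WSt: c→(2,7), b→(2,7)
Row WSr: c→(2,7), b→(2,7)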